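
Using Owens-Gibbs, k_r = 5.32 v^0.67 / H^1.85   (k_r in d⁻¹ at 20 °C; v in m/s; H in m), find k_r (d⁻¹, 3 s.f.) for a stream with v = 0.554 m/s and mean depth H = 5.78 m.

k_r ≈ 0.139 d⁻¹

k_r = 5.32 × 0.554^0.67 / 5.78^1.85 = 5.32 × 0.6732 / 25.68 = 0.1395 d⁻¹.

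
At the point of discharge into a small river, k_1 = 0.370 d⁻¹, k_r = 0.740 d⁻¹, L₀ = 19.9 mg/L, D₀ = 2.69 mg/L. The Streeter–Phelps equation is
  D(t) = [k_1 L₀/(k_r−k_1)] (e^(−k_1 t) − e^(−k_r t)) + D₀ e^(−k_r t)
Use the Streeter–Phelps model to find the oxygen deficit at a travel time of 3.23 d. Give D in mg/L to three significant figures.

k_1 L₀/(k_r−k_1) = 0.370×19.9/(0.740−0.370) = 7.363/0.3700 = 19.90 mg/L.
e^(−k_1 t) = e^(−0.370×3.230) = 0.3027; e^(−k_r t) = e^(−0.740×3.230) = 0.09161.
D = 19.90 × (0.3027 − 0.09161) + 2.69 × 0.09161 = 4.200 + 0.2464 = 4.447 mg/L.

D ≈ 4.45 mg/L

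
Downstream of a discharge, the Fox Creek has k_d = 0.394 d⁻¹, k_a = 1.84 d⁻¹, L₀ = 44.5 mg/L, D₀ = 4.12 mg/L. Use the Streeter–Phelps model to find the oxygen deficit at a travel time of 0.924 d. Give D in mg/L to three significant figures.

D ≈ 6.96 mg/L

k_d L₀/(k_a−k_d) = 0.394×44.5/(1.84−0.394) = 17.53/1.446 = 12.13 mg/L.
e^(−k_d t) = e^(−0.394×0.9240) = 0.6949; e^(−k_a t) = e^(−1.84×0.9240) = 0.1827.
D = 12.13 × (0.6949 − 0.1827) + 4.12 × 0.1827 = 6.210 + 0.7525 = 6.963 mg/L.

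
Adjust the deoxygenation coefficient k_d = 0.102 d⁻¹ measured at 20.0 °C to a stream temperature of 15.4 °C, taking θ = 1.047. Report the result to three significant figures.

k_d ≈ 0.0826 d⁻¹

k_d(T₂) = k_d(T₁) · θ^(T₂−T₁) = 0.102 × 1.047^(15.4−20.0)
= 0.102 × 1.047^-4.60 = 0.102 × 0.8096 = 0.08257 d⁻¹.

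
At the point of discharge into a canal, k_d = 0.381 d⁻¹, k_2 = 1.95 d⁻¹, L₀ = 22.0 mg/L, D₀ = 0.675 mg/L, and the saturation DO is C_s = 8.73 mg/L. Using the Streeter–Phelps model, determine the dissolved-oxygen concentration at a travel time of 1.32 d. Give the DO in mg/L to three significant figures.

DO ≈ 5.85 mg/L

k_d L₀/(k_2−k_d) = 0.381×22.0/(1.95−0.381) = 8.382/1.569 = 5.342 mg/L.
e^(−k_d t) = e^(−0.381×1.320) = 0.6048; e^(−k_2 t) = e^(−1.95×1.320) = 0.07623.
D = 5.342 × (0.6048 − 0.07623) + 0.675 × 0.07623 = 2.824 + 0.05146 = 2.875 mg/L.
DO = C_s − D = 8.73 − 2.875 = 5.855 mg/L.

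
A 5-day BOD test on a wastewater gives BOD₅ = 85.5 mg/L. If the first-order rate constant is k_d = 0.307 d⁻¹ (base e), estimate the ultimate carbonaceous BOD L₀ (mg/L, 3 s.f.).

BOD₅ = L₀(1 − e^(−5k_d)) ⇒ L₀ = BOD₅ / (1 − e^(−5×0.307))
= 85.5 / (1 − 0.2155) = 85.5 / 0.7845 = 109.0 mg/L.

L₀ ≈ 109 mg/L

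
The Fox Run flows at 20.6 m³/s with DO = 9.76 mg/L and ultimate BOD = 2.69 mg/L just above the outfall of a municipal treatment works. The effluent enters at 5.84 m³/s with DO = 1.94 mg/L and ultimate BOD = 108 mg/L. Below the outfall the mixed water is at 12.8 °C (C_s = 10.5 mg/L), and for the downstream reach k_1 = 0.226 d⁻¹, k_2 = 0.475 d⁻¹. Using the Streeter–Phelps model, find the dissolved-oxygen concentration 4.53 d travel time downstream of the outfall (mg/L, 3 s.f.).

Mixed DO = (20.6×9.76 + 5.84×1.94)/(20.6+5.84) = 212.4/26.44 = 8.033 mg/L.
Mixed L₀ = (20.6×2.69 + 5.84×108)/(26.44) = 686.1/26.44 = 25.95 mg/L.
Initial deficit D₀ = C_s − DO₀ = 10.5 − 8.033 = 2.467 mg/L.
D(4.53) = [0.226×25.95/(0.475−0.226)](e^(−0.226×4.53) − e^(−0.475×4.53)) + 2.467 e^(−0.475×4.53)
= 23.55 × (0.3592 − 0.1163) + 2.467 × 0.1163 = 6.009 mg/L.
DO = 10.5 − 6.009 = 4.491 mg/L.

DO ≈ 4.49 mg/L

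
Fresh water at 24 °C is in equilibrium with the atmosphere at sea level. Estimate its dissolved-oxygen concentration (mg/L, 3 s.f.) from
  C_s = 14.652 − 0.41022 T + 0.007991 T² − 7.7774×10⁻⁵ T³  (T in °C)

C_s = 14.652 − 0.41022×24 + 0.007991×24² − 7.7774×10⁻⁵×24³ = 8.334 mg/L.

C_s ≈ 8.33 mg/L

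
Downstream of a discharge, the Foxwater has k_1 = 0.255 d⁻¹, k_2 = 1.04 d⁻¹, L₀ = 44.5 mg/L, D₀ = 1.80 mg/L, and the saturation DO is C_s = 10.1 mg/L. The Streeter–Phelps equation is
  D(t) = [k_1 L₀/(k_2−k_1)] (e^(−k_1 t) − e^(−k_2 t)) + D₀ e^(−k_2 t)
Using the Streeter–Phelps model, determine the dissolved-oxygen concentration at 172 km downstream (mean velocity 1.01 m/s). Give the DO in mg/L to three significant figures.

Travel time t = x/v = 172 km / (1.01 m/s) = 172000 m / 1.01 m/s = 170300 s = 1.971 d.
k_1 L₀/(k_2−k_1) = 0.255×44.5/(1.04−0.255) = 11.35/0.7850 = 14.46 mg/L.
e^(−k_1 t) = e^(−0.255×1.971) = 0.6049; e^(−k_2 t) = e^(−1.04×1.971) = 0.1288.
D = 14.46 × (0.6049 − 0.1288) + 1.80 × 0.1288 = 6.884 + 0.2318 = 7.115 mg/L.
DO = C_s − D = 10.1 − 7.115 = 2.985 mg/L.

DO ≈ 2.98 mg/L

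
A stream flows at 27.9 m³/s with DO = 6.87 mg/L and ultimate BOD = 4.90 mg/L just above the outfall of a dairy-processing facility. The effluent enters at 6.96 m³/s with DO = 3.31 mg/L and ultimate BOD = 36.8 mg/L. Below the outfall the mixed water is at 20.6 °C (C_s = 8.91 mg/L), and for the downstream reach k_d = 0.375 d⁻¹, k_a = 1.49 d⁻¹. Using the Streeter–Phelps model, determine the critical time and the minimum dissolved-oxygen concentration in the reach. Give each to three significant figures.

t_c ≈ 0.0769 d; minimum DO ≈ 6.15 mg/L

Mixed DO = (27.9×6.87 + 6.96×3.31)/(27.9+6.96) = 214.7/34.86 = 6.159 mg/L.
Mixed L₀ = (27.9×4.90 + 6.96×36.8)/(34.86) = 392.8/34.86 = 11.27 mg/L.
Initial deficit D₀ = C_s − DO₀ = 8.91 − 6.159 = 2.751 mg/L.
t_c = (1/1.115) ln[(1.49/0.375)(1 − 2.751×1.115/(0.375×11.27))] = 0.8969 × ln(1.090) = 0.07689 d.
D_c = (0.375/1.49) × 11.27 × e^(−0.375×0.07689) = 0.2517 × 11.27 × 0.9716 = 2.756 mg/L.
Minimum DO = 8.91 − 2.756 = 6.154 mg/L.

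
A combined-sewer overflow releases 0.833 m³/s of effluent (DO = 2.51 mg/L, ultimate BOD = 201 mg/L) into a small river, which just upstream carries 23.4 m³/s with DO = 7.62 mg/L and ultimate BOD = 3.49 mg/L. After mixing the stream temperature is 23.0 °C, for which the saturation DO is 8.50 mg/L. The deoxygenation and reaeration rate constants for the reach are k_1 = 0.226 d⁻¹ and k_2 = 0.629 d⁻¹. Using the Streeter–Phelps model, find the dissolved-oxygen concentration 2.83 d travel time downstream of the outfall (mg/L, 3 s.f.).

Mixed DO = (23.4×7.62 + 0.833×2.51)/(23.4+0.833) = 180.4/24.23 = 7.444 mg/L.
Mixed L₀ = (23.4×3.49 + 0.833×201)/(24.23) = 249.1/24.23 = 10.28 mg/L.
Initial deficit D₀ = C_s − DO₀ = 8.50 − 7.444 = 1.056 mg/L.
D(2.83) = [0.226×10.28/(0.629−0.226)](e^(−0.226×2.83) − e^(−0.629×2.83)) + 1.056 e^(−0.629×2.83)
= 5.765 × (0.5275 − 0.1686) + 1.056 × 0.1686 = 2.247 mg/L.
DO = 8.50 − 2.247 = 6.253 mg/L.

DO ≈ 6.25 mg/L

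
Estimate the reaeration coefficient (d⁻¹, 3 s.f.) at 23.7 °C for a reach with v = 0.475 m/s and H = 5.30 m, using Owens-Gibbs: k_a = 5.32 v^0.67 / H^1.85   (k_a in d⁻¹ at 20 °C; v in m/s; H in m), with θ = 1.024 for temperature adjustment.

k_a(20) = 5.32 × 0.475^0.67 / 5.30^1.85 = 5.32 × 0.6073 / 21.87 = 0.1477 d⁻¹.
k_a(23.7) = 0.1477 × 1.024^(23.7−20) = 0.1477 × 1.092 = 0.1612 d⁻¹.

k_a ≈ 0.161 d⁻¹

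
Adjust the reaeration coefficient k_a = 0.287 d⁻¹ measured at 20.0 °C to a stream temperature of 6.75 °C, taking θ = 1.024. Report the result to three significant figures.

k_a(T₂) = k_a(T₁) · θ^(T₂−T₁) = 0.287 × 1.024^(6.75−20.0)
= 0.287 × 1.024^-13.2 = 0.287 × 0.7303 = 0.2096 d⁻¹.

k_a ≈ 0.210 d⁻¹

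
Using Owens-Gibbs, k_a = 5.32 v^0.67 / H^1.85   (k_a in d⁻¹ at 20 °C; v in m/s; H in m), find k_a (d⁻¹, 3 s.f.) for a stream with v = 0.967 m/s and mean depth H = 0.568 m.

k_a = 5.32 × 0.967^0.67 / 0.568^1.85 = 5.32 × 0.9778 / 0.3512 = 14.81 d⁻¹.

k_a ≈ 14.8 d⁻¹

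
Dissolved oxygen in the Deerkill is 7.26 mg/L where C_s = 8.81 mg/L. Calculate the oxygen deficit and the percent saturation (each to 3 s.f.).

D ≈ 1.55 mg/L; 82.4 % saturation

D = C_s − C = 8.81 − 7.26 = 1.55 mg/L.
% saturation = 7.26/8.81 × 100 = 82.4 %.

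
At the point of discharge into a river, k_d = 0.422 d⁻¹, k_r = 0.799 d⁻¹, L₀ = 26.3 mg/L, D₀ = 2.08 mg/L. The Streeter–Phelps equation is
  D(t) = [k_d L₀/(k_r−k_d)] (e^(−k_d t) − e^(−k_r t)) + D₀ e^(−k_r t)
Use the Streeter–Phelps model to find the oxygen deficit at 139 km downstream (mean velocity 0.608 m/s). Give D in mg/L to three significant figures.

Travel time t = x/v = 139 km / (0.608 m/s) = 139000 m / 0.608 m/s = 228600 s = 2.646 d.
k_d L₀/(k_r−k_d) = 0.422×26.3/(0.799−0.422) = 11.10/0.3770 = 29.44 mg/L.
e^(−k_d t) = e^(−0.422×2.646) = 0.3274; e^(−k_r t) = e^(−0.799×2.646) = 0.1207.
D = 29.44 × (0.3274 − 0.1207) + 2.08 × 0.1207 = 6.084 + 0.2511 = 6.335 mg/L.

D ≈ 6.33 mg/L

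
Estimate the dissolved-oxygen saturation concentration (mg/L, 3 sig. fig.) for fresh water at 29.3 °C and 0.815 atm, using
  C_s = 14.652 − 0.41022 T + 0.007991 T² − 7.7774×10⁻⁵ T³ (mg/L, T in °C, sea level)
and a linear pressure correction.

At sea level: C_s = 14.652 − 0.41022×29.3 + 0.007991×29.3² − 7.7774×10⁻⁵×29.3³ = 7.536 mg/L.
Pressure correction: C_s' = 7.536 × 0.815 = 6.142 mg/L.

C_s ≈ 6.14 mg/L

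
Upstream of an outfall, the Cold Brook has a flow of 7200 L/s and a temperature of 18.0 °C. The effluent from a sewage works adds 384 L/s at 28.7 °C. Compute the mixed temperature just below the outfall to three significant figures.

Flow-weighted mixing: C = (Q_r C_r + Q_w C_w)/(Q_r + Q_w)
= (7200×18.0 + 384×28.7)/(7200 + 384) = 140600/7584 = 18.54 °C.

18.5 °C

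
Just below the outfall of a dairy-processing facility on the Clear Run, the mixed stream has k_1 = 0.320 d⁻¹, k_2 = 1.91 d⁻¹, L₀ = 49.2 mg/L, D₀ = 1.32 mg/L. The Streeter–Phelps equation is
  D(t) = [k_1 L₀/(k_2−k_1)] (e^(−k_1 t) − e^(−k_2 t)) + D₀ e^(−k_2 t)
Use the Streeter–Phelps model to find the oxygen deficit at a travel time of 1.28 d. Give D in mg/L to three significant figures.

D ≈ 5.83 mg/L

k_1 L₀/(k_2−k_1) = 0.320×49.2/(1.91−0.320) = 15.74/1.590 = 9.902 mg/L.
e^(−k_1 t) = e^(−0.320×1.280) = 0.6639; e^(−k_2 t) = e^(−1.91×1.280) = 0.08674.
D = 9.902 × (0.6639 − 0.08674) + 1.32 × 0.08674 = 5.715 + 0.1145 = 5.830 mg/L.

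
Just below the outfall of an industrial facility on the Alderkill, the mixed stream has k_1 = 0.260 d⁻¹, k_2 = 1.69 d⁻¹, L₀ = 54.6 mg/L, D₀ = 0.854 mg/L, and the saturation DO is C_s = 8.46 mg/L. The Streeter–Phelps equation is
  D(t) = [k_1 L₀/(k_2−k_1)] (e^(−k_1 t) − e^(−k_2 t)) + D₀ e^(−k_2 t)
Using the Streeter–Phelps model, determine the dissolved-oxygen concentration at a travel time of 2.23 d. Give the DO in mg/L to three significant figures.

DO ≈ 3.11 mg/L

k_1 L₀/(k_2−k_1) = 0.260×54.6/(1.69−0.260) = 14.20/1.430 = 9.927 mg/L.
e^(−k_1 t) = e^(−0.260×2.230) = 0.5600; e^(−k_2 t) = e^(−1.69×2.230) = 0.02308.
D = 9.927 × (0.5600 − 0.02308) + 0.854 × 0.02308 = 5.330 + 0.01971 = 5.350 mg/L.
DO = C_s − D = 8.46 − 5.350 = 3.110 mg/L.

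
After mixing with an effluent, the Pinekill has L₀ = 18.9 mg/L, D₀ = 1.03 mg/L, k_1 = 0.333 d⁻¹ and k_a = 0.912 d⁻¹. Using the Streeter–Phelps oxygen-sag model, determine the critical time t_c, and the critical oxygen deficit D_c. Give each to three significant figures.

At the critical point dD/dt = 0, so k_1 L₀ e^(−k_1 t) = k_a D. Substituting D(t) from the Streeter–Phelps equation and solving for t gives
t_c = ln[(k_a/k_1)(1 − D₀(k_a−k_1)/(k_1 L₀))] / (k_a−k_1).
Here k_a−k_1 = 0.5790 d⁻¹ and 1 − D₀(k_a−k_1)/(k_1 L₀) = 1 − 1.03×0.5790/(0.333×18.9) = 0.9052, so
t_c = ln(2.739 × 0.9052) / 0.5790 = 0.9079 / 0.5790 = 1.568 d.
D_c = (k_1/k_a) L₀ e^(−k_1 t_c) = (0.333/0.912) × 18.9 × e^(−0.333×1.568) = 0.3651 × 18.9 × 0.5932 = 4.094 mg/L.

t_c ≈ 1.57 d; D_c ≈ 4.09 mg/L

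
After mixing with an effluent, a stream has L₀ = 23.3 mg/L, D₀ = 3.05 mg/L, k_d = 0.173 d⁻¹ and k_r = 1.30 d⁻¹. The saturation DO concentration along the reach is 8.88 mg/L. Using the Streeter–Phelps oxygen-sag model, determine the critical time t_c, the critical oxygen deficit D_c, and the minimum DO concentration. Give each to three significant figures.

t_c ≈ 0.0898 d; D_c ≈ 3.05 mg/L; min DO ≈ 5.83 mg/L

At the critical point dD/dt = 0, so k_d L₀ e^(−k_d t) = k_r D. Substituting D(t) from the Streeter–Phelps equation and solving for t gives
t_c = ln[(k_r/k_d)(1 − D₀(k_r−k_d)/(k_d L₀))] / (k_r−k_d).
Here k_r−k_d = 1.127 d⁻¹ and 1 − D₀(k_r−k_d)/(k_d L₀) = 1 − 3.05×1.127/(0.173×23.3) = 0.1472, so
t_c = ln(7.514 × 0.1472) / 1.127 = 0.1012 / 1.127 = 0.08980 d.
L(t_c) = L₀ e^(−k_d t_c) = 23.3 × 0.9846 = 22.94 mg/L, and at the critical point k_r D_c = k_d L, so D_c = (0.173/1.30) × 22.94 = 3.053 mg/L.
Minimum DO = C_s − D_c = 8.88 − 3.053 = 5.827 mg/L.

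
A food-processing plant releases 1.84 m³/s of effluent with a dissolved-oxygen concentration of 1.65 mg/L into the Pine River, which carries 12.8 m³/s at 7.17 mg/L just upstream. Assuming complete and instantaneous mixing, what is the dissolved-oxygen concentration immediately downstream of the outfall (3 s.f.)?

6.48 mg/L

Flow-weighted mixing: C = (Q_r C_r + Q_w C_w)/(Q_r + Q_w)
= (12.8×7.17 + 1.84×1.65)/(12.8 + 1.84) = 94.81/14.64 = 6.476 mg/L.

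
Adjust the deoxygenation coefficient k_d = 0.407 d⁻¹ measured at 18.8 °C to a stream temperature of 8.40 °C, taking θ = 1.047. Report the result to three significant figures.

k_d(T₂) = k_d(T₁) · θ^(T₂−T₁) = 0.407 × 1.047^(8.40−18.8)
= 0.407 × 1.047^-10.4 = 0.407 × 0.6202 = 0.2524 d⁻¹.

k_d ≈ 0.252 d⁻¹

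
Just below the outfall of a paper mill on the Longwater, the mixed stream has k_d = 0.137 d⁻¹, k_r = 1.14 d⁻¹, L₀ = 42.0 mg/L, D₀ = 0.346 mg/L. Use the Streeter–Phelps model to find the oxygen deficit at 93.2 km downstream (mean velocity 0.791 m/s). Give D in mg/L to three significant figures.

D ≈ 3.62 mg/L

Travel time t = x/v = 93.2 km / (0.791 m/s) = 93200 m / 0.791 m/s = 117800 s = 1.364 d.
k_d L₀/(k_r−k_d) = 0.137×42.0/(1.14−0.137) = 5.754/1.003 = 5.737 mg/L.
e^(−k_d t) = e^(−0.137×1.364) = 0.8296; e^(−k_r t) = e^(−1.14×1.364) = 0.2113.
D = 5.737 × (0.8296 − 0.2113) + 0.346 × 0.2113 = 3.547 + 0.07310 = 3.620 mg/L.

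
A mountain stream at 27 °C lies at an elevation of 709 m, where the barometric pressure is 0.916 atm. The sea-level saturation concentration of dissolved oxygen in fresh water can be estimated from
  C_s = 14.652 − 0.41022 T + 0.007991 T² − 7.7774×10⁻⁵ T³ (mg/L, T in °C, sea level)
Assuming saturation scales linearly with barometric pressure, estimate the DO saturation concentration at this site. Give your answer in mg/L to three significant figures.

At sea level: C_s = 14.652 − 0.41022×27 + 0.007991×27² − 7.7774×10⁻⁵×27³ = 7.871 mg/L.
Pressure correction: C_s' = 7.871 × 0.916 = 7.210 mg/L.

C_s ≈ 7.21 mg/L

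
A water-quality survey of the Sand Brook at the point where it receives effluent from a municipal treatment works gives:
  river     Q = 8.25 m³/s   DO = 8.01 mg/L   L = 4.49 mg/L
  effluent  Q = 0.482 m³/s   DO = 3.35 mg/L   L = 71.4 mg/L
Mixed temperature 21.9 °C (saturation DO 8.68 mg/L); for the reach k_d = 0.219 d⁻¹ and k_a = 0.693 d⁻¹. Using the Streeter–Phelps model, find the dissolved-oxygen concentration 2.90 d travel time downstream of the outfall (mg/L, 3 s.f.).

Mixed DO = (8.25×8.01 + 0.482×3.35)/(8.25+0.482) = 67.70/8.732 = 7.753 mg/L.
Mixed L₀ = (8.25×4.49 + 0.482×71.4)/(8.732) = 71.46/8.732 = 8.183 mg/L.
Initial deficit D₀ = C_s − DO₀ = 8.68 − 7.753 = 0.9272 mg/L.
D(2.90) = [0.219×8.183/(0.693−0.219)](e^(−0.219×2.90) − e^(−0.693×2.90)) + 0.9272 e^(−0.693×2.90)
= 3.781 × (0.5299 − 0.1340) + 0.9272 × 0.1340 = 1.621 mg/L.
DO = 8.68 − 1.621 = 7.059 mg/L.

DO ≈ 7.06 mg/L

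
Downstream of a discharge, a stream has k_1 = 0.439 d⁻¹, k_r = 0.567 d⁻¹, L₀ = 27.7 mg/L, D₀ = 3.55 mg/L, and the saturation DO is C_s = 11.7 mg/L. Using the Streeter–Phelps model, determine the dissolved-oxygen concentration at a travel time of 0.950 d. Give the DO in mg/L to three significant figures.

k_1 L₀/(k_r−k_1) = 0.439×27.7/(0.567−0.439) = 12.16/0.1280 = 95.00 mg/L.
e^(−k_1 t) = e^(−0.439×0.9500) = 0.6590; e^(−k_r t) = e^(−0.567×0.9500) = 0.5835.
D = 95.00 × (0.6590 − 0.5835) + 3.55 × 0.5835 = 7.168 + 2.072 = 9.240 mg/L.
DO = C_s − D = 11.7 − 9.240 = 2.460 mg/L.

DO ≈ 2.46 mg/L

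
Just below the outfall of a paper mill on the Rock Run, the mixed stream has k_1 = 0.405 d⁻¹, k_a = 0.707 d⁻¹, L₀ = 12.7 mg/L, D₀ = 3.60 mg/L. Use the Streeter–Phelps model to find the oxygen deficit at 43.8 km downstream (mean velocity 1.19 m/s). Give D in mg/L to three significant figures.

D ≈ 4.39 mg/L

Travel time t = x/v = 43.8 km / (1.19 m/s) = 43800 m / 1.19 m/s = 36810 s = 0.4260 d.
k_1 L₀/(k_a−k_1) = 0.405×12.7/(0.707−0.405) = 5.144/0.3020 = 17.03 mg/L.
e^(−k_1 t) = e^(−0.405×0.4260) = 0.8415; e^(−k_a t) = e^(−0.707×0.4260) = 0.7399.
D = 17.03 × (0.8415 − 0.7399) + 3.60 × 0.7399 = 1.730 + 2.664 = 4.394 mg/L.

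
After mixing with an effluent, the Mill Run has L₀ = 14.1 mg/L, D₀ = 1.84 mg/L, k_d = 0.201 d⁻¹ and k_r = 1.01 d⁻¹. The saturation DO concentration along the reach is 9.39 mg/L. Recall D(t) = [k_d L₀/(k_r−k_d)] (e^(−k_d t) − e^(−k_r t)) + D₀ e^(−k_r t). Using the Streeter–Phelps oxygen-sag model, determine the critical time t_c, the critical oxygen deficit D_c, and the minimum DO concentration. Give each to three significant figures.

t_c = [1/(k_r−k_d)] ln[(k_r/k_d)(1 − D₀(k_r−k_d)/(k_d L₀))]
= [1/(1.01−0.201)] ln[(1.01/0.201)(1 − 1.84×0.8090/(0.201×14.1))]
= (1/0.8090) ln[5.025 × 0.4748] = 1.236 × ln(2.386) = 1.236 × 0.8695 = 1.075 d.
L(t_c) = L₀ e^(−k_d t_c) = 14.1 × 0.8057 = 11.36 mg/L, and at the critical point k_r D_c = k_d L, so D_c = (0.201/1.01) × 11.36 = 2.261 mg/L.
Minimum DO = C_s − D_c = 9.39 − 2.261 = 7.129 mg/L.

t_c ≈ 1.07 d; D_c ≈ 2.26 mg/L; min DO ≈ 7.13 mg/L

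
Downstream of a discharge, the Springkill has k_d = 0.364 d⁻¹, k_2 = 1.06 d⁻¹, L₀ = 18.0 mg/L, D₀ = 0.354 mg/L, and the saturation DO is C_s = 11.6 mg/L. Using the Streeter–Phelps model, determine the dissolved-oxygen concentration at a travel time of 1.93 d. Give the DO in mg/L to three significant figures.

DO ≈ 8.11 mg/L

k_d L₀/(k_2−k_d) = 0.364×18.0/(1.06−0.364) = 6.552/0.6960 = 9.414 mg/L.
e^(−k_d t) = e^(−0.364×1.930) = 0.4953; e^(−k_2 t) = e^(−1.06×1.930) = 0.1293.
D = 9.414 × (0.4953 − 0.1293) + 0.354 × 0.1293 = 3.446 + 0.04576 = 3.492 mg/L.
DO = C_s − D = 11.6 − 3.492 = 8.108 mg/L.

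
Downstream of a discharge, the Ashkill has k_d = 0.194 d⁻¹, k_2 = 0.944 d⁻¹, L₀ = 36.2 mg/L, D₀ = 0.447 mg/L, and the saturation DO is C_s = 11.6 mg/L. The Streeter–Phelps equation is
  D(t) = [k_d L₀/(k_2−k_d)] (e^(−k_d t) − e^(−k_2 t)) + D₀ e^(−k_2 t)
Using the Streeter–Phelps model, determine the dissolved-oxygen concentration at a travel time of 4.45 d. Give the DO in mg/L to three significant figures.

k_d L₀/(k_2−k_d) = 0.194×36.2/(0.944−0.194) = 7.023/0.7500 = 9.364 mg/L.
e^(−k_d t) = e^(−0.194×4.450) = 0.4218; e^(−k_2 t) = e^(−0.944×4.450) = 0.01498.
D = 9.364 × (0.4218 − 0.01498) + 0.447 × 0.01498 = 3.809 + 0.006698 = 3.816 mg/L.
DO = C_s − D = 11.6 − 3.816 = 7.784 mg/L.

DO ≈ 7.78 mg/L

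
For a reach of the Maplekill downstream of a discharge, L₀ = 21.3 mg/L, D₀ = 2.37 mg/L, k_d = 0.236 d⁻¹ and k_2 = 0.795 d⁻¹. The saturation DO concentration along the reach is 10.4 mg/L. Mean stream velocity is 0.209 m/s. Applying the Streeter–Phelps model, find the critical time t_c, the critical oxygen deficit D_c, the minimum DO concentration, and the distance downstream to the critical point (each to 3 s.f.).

t_c ≈ 1.63 d; D_c ≈ 4.31 mg/L; min DO ≈ 6.09 mg/L; x_c ≈ 29.4 km

With k_2/k_d = 3.369 and 1 − D₀(k_2−k_d)/(k_d L₀) = 0.7364,
t_c = ln(3.369 × 0.7364) / (0.795 − 0.236) = ln(2.481) / 0.5590 = 0.9086/0.5590 = 1.625 d.
L(t_c) = L₀ e^(−k_d t_c) = 21.3 × 0.6814 = 14.51 mg/L, and at the critical point k_2 D_c = k_d L, so D_c = (0.236/0.795) × 14.51 = 4.309 mg/L.
Minimum DO = C_s − D_c = 10.4 − 4.309 = 6.091 mg/L.
x_c = v t_c = 0.209 m/s × 1.625 d × 86400 s/d = 29350 m ≈ 29.4 km.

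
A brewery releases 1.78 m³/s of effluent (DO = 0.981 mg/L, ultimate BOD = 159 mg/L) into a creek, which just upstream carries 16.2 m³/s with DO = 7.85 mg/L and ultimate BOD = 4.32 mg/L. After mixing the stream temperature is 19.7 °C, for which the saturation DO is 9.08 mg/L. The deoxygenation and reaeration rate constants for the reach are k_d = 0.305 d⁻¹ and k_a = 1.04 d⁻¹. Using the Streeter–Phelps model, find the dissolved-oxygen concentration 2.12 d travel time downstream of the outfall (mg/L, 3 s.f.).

Mixed DO = (16.2×7.85 + 1.78×0.981)/(16.2+1.78) = 128.9/17.98 = 7.170 mg/L.
Mixed L₀ = (16.2×4.32 + 1.78×159)/(17.98) = 353.0/17.98 = 19.63 mg/L.
Initial deficit D₀ = C_s − DO₀ = 9.08 − 7.170 = 1.910 mg/L.
D(2.12) = [0.305×19.63/(1.04−0.305)](e^(−0.305×2.12) − e^(−1.04×2.12)) + 1.910 e^(−1.04×2.12)
= 8.147 × (0.5238 − 0.1103) + 1.910 × 0.1103 = 3.580 mg/L.
DO = 9.08 − 3.580 = 5.500 mg/L.

DO ≈ 5.50 mg/L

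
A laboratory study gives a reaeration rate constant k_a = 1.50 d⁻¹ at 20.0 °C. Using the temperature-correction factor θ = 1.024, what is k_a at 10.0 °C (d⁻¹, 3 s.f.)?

k_a(T₂) = k_a(T₁) · θ^(T₂−T₁) = 1.50 × 1.024^(10.0−20.0)
= 1.50 × 1.024^-10.0 = 1.50 × 0.7889 = 1.183 d⁻¹.

k_a ≈ 1.18 d⁻¹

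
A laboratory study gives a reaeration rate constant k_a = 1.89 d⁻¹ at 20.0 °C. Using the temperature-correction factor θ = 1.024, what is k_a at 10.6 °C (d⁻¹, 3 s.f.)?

k_a(T₂) = k_a(T₁) · θ^(T₂−T₁) = 1.89 × 1.024^(10.6−20.0)
= 1.89 × 1.024^-9.40 = 1.89 × 0.8002 = 1.512 d⁻¹.

k_a ≈ 1.51 d⁻¹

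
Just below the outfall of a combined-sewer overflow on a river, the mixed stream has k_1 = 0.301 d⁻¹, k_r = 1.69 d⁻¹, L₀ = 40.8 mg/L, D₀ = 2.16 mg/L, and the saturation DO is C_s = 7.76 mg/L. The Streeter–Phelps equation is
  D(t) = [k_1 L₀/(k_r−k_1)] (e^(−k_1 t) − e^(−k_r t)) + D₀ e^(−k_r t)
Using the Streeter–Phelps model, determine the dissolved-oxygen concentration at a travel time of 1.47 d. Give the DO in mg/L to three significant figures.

k_1 L₀/(k_r−k_1) = 0.301×40.8/(1.69−0.301) = 12.28/1.389 = 8.841 mg/L.
e^(−k_1 t) = e^(−0.301×1.470) = 0.6424; e^(−k_r t) = e^(−1.69×1.470) = 0.08338.
D = 8.841 × (0.6424 − 0.08338) + 2.16 × 0.08338 = 4.943 + 0.1801 = 5.123 mg/L.
DO = C_s − D = 7.76 − 5.123 = 2.637 mg/L.

DO ≈ 2.64 mg/L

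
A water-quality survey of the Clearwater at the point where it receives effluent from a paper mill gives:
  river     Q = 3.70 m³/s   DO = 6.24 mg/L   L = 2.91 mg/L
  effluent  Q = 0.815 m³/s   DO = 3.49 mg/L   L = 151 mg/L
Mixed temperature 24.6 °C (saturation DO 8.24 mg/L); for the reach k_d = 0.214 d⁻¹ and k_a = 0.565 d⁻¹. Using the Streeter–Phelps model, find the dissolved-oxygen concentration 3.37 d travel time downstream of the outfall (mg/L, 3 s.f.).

DO ≈ 1.77 mg/L

Mixed DO = (3.70×6.24 + 0.815×3.49)/(3.70+0.815) = 25.93/4.515 = 5.744 mg/L.
Mixed L₀ = (3.70×2.91 + 0.815×151)/(4.515) = 133.8/4.515 = 29.64 mg/L.
Initial deficit D₀ = C_s − DO₀ = 8.24 − 5.744 = 2.496 mg/L.
D(3.37) = [0.214×29.64/(0.565−0.214)](e^(−0.214×3.37) − e^(−0.565×3.37)) + 2.496 e^(−0.565×3.37)
= 18.07 × (0.4862 − 0.1490) + 2.496 × 0.1490 = 6.466 mg/L.
DO = 8.24 − 6.466 = 1.774 mg/L.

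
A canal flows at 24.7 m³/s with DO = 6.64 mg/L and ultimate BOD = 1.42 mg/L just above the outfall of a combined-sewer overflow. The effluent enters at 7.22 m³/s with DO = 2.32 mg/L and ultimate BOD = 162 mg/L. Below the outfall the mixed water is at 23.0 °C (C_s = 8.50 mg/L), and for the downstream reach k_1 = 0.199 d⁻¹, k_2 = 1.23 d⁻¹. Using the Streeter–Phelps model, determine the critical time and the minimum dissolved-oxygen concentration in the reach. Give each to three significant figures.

Mixed DO = (24.7×6.64 + 7.22×2.32)/(24.7+7.22) = 180.8/31.92 = 5.663 mg/L.
Mixed L₀ = (24.7×1.42 + 7.22×162)/(31.92) = 1205/31.92 = 37.74 mg/L.
Initial deficit D₀ = C_s − DO₀ = 8.50 − 5.663 = 2.837 mg/L.
t_c = (1/1.031) ln[(1.23/0.199)(1 − 2.837×1.031/(0.199×37.74))] = 0.9699 × ln(3.774) = 1.288 d.
D_c = (0.199/1.23) × 37.74 × e^(−0.199×1.288) = 0.1618 × 37.74 × 0.7739 = 4.725 mg/L.
Minimum DO = 8.50 − 4.725 = 3.775 mg/L.

t_c ≈ 1.29 d; minimum DO ≈ 3.77 mg/L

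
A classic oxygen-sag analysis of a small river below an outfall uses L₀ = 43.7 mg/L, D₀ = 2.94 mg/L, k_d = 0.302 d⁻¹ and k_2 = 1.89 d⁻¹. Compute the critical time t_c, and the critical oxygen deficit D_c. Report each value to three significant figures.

t_c = [1/(k_2−k_d)] ln[(k_2/k_d)(1 − D₀(k_2−k_d)/(k_d L₀))]
= [1/(1.89−0.302)] ln[(1.89/0.302)(1 − 2.94×1.588/(0.302×43.7))]
= (1/1.588) ln[6.258 × 0.6462] = 0.6297 × ln(4.044) = 0.6297 × 1.397 = 0.8799 d.
L(t_c) = L₀ e^(−k_d t_c) = 43.7 × 0.7666 = 33.50 mg/L, and at the critical point k_2 D_c = k_d L, so D_c = (0.302/1.89) × 33.50 = 5.353 mg/L.

t_c ≈ 0.880 d; D_c ≈ 5.35 mg/L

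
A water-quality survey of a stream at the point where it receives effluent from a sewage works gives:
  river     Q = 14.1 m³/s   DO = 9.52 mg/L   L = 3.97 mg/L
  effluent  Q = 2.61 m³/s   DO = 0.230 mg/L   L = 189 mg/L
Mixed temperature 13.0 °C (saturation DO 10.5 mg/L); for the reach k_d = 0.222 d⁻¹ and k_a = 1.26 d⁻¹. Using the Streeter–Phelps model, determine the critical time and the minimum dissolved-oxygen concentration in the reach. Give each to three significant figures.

Mixed DO = (14.1×9.52 + 2.61×0.230)/(14.1+2.61) = 134.8/16.71 = 8.069 mg/L.
Mixed L₀ = (14.1×3.97 + 2.61×189)/(16.71) = 549.3/16.71 = 32.87 mg/L.
Initial deficit D₀ = C_s − DO₀ = 10.5 − 8.069 = 2.431 mg/L.
t_c = (1/1.038) ln[(1.26/0.222)(1 − 2.431×1.038/(0.222×32.87))] = 0.9634 × ln(3.713) = 1.264 d.
D_c = (0.222/1.26) × 32.87 × e^(−0.222×1.264) = 0.1762 × 32.87 × 0.7554 = 4.375 mg/L.
Minimum DO = 10.5 − 4.375 = 6.125 mg/L.

t_c ≈ 1.26 d; minimum DO ≈ 6.13 mg/L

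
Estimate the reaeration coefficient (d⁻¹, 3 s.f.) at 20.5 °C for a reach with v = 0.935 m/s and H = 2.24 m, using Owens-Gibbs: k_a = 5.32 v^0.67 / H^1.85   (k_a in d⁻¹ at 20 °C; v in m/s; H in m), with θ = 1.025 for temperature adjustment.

k_a ≈ 1.16 d⁻¹

k_a(20) = 5.32 × 0.935^0.67 / 2.24^1.85 = 5.32 × 0.9560 / 4.446 = 1.144 d⁻¹.
k_a(20.5) = 1.144 × 1.025^(20.5−20) = 1.144 × 1.012 = 1.158 d⁻¹.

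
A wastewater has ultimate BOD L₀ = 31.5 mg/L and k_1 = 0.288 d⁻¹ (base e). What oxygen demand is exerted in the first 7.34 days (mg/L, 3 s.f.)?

y_t = L₀(1 − e^(−k_1 t)) = 31.5 × (1 − e^(−0.288×7.34))
= 31.5 × (1 − 0.1208) = 31.5 × 0.8792 = 27.70 mg/L.

y ≈ 27.7 mg/L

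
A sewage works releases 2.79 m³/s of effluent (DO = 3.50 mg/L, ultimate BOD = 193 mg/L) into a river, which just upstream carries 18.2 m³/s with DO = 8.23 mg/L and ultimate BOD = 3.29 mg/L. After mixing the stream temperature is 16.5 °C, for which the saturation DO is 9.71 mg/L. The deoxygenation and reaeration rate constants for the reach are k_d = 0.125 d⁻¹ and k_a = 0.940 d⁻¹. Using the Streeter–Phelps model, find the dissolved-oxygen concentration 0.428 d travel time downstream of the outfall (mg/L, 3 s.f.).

Mixed DO = (18.2×8.23 + 2.79×3.50)/(18.2+2.79) = 159.6/20.99 = 7.601 mg/L.
Mixed L₀ = (18.2×3.29 + 2.79×193)/(20.99) = 598.3/20.99 = 28.51 mg/L.
Initial deficit D₀ = C_s − DO₀ = 9.71 − 7.601 = 2.109 mg/L.
D(0.428) = [0.125×28.51/(0.940−0.125)](e^(−0.125×0.428) − e^(−0.940×0.428)) + 2.109 e^(−0.940×0.428)
= 4.372 × (0.9479 − 0.6688) + 2.109 × 0.6688 = 2.631 mg/L.
DO = 9.71 − 2.631 = 7.079 mg/L.

DO ≈ 7.08 mg/L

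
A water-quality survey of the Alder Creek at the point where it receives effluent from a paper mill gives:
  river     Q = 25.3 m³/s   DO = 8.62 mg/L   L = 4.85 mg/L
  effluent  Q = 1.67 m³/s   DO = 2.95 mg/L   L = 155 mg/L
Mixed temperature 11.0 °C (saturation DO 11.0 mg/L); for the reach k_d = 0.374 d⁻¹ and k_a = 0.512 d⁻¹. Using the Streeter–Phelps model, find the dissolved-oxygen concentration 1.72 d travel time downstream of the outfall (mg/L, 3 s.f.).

DO ≈ 5.61 mg/L

Mixed DO = (25.3×8.62 + 1.67×2.95)/(25.3+1.67) = 223.0/26.97 = 8.269 mg/L.
Mixed L₀ = (25.3×4.85 + 1.67×155)/(26.97) = 381.6/26.97 = 14.15 mg/L.
Initial deficit D₀ = C_s − DO₀ = 11.0 − 8.269 = 2.731 mg/L.
D(1.72) = [0.374×14.15/(0.512−0.374)](e^(−0.374×1.72) − e^(−0.512×1.72)) + 2.731 e^(−0.512×1.72)
= 38.34 × (0.5256 − 0.4145) + 2.731 × 0.4145 = 5.390 mg/L.
DO = 11.0 − 5.390 = 5.610 mg/L.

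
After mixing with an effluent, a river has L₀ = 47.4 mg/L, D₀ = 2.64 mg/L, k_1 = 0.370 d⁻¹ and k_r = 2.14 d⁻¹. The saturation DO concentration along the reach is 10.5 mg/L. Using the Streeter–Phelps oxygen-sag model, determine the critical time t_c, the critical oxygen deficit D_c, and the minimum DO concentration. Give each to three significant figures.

t_c ≈ 0.817 d; D_c ≈ 6.06 mg/L; min DO ≈ 4.44 mg/L

With k_r/k_1 = 5.784 and 1 − D₀(k_r−k_1)/(k_1 L₀) = 0.7336,
t_c = ln(5.784 × 0.7336) / (2.14 − 0.370) = ln(4.243) / 1.770 = 1.445/1.770 = 0.8165 d.
D_c = (k_1/k_r) L₀ e^(−k_1 t_c) = (0.370/2.14) × 47.4 × e^(−0.370×0.8165) = 0.1729 × 47.4 × 0.7393 = 6.058 mg/L.
Minimum DO = C_s − D_c = 10.5 − 6.058 = 4.442 mg/L.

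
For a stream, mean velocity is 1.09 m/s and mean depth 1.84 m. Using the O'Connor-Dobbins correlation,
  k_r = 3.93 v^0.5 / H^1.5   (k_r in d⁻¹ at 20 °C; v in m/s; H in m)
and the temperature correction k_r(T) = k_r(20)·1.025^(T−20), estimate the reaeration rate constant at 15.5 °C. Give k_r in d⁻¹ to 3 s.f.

k_r(20) = 3.93 × 1.09^0.5 / 1.84^1.5 = 3.93 × 1.044 / 2.496 = 1.644 d⁻¹.
k_r(15.5) = 1.644 × 1.025^(15.5−20) = 1.644 × 0.8948 = 1.471 d⁻¹.

k_r ≈ 1.47 d⁻¹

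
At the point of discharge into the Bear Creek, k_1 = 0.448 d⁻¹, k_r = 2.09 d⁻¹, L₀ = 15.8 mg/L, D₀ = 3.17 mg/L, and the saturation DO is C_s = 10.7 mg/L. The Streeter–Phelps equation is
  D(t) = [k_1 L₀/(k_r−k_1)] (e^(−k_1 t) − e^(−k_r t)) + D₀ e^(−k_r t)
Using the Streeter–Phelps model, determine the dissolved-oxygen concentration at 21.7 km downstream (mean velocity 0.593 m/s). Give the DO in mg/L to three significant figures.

DO ≈ 7.60 mg/L

Travel time t = x/v = 21.7 km / (0.593 m/s) = 21700 m / 0.593 m/s = 36590 s = 0.4235 d.
k_1 L₀/(k_r−k_1) = 0.448×15.8/(2.09−0.448) = 7.078/1.642 = 4.311 mg/L.
e^(−k_1 t) = e^(−0.448×0.4235) = 0.8272; e^(−k_r t) = e^(−2.09×0.4235) = 0.4126.
D = 4.311 × (0.8272 − 0.4126) + 3.17 × 0.4126 = 1.787 + 1.308 = 3.095 mg/L.
DO = C_s − D = 10.7 − 3.095 = 7.605 mg/L.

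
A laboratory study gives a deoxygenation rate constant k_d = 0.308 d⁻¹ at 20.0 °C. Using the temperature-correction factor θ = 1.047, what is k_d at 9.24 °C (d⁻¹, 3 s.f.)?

k_d(T₂) = k_d(T₁) · θ^(T₂−T₁) = 0.308 × 1.047^(9.24−20.0)
= 0.308 × 1.047^-10.8 = 0.308 × 0.6101 = 0.1879 d⁻¹.

k_d ≈ 0.188 d⁻¹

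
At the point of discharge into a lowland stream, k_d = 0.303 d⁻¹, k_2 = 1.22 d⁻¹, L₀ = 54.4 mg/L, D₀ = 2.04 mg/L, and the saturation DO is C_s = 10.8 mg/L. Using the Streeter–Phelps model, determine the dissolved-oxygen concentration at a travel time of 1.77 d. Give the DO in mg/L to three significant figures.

k_d L₀/(k_2−k_d) = 0.303×54.4/(1.22−0.303) = 16.48/0.9170 = 17.98 mg/L.
e^(−k_d t) = e^(−0.303×1.770) = 0.5849; e^(−k_2 t) = e^(−1.22×1.770) = 0.1154.
D = 17.98 × (0.5849 − 0.1154) + 2.04 × 0.1154 = 8.439 + 0.2354 = 8.675 mg/L.
DO = C_s − D = 10.8 − 8.675 = 2.125 mg/L.

DO ≈ 2.13 mg/L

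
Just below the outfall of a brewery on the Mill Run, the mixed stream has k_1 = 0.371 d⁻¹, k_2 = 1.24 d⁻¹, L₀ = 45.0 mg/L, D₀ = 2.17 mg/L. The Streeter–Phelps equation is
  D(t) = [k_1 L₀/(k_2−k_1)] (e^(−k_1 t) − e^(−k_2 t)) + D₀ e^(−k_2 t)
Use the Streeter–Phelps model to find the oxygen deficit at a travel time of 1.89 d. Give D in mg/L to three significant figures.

D ≈ 7.89 mg/L

k_1 L₀/(k_2−k_1) = 0.371×45.0/(1.24−0.371) = 16.70/0.8690 = 19.21 mg/L.
e^(−k_1 t) = e^(−0.371×1.890) = 0.4960; e^(−k_2 t) = e^(−1.24×1.890) = 0.09598.
D = 19.21 × (0.4960 − 0.09598) + 2.17 × 0.09598 = 7.685 + 0.2083 = 7.893 mg/L.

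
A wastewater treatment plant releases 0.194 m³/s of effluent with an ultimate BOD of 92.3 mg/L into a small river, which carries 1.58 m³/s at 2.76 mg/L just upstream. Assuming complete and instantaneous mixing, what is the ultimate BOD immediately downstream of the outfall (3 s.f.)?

12.6 mg/L

Flow-weighted mixing: C = (Q_r C_r + Q_w C_w)/(Q_r + Q_w)
= (1.58×2.76 + 0.194×92.3)/(1.58 + 0.194) = 22.27/1.774 = 12.55 mg/L.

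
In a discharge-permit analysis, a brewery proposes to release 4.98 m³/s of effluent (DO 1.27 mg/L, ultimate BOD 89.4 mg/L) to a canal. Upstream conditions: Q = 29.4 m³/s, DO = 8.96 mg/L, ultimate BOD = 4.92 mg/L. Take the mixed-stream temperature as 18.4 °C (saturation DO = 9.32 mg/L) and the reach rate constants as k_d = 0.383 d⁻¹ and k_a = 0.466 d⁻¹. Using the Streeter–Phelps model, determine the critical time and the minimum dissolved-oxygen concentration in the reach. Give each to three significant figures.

Mixed DO = (29.4×8.96 + 4.98×1.27)/(29.4+4.98) = 269.7/34.38 = 7.846 mg/L.
Mixed L₀ = (29.4×4.92 + 4.98×89.4)/(34.38) = 589.9/34.38 = 17.16 mg/L.
Initial deficit D₀ = C_s − DO₀ = 9.32 − 7.846 = 1.474 mg/L.
t_c = (1/0.08300) ln[(0.466/0.383)(1 − 1.474×0.08300/(0.383×17.16))] = 12.05 × ln(1.194) = 2.137 d.
D_c = (0.383/0.466) × 17.16 × e^(−0.383×2.137) = 0.8219 × 17.16 × 0.4411 = 6.220 mg/L.
Minimum DO = 9.32 − 6.220 = 3.100 mg/L.

t_c ≈ 2.14 d; minimum DO ≈ 3.10 mg/L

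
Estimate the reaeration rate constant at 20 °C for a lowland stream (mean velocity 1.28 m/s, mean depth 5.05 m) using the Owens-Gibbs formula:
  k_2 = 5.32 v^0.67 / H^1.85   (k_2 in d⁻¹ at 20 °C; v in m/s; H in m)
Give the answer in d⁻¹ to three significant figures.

k_2 ≈ 0.314 d⁻¹

k_2 = 5.32 × 1.28^0.67 / 5.05^1.85 = 5.32 × 1.180 / 20.00 = 0.3138 d⁻¹.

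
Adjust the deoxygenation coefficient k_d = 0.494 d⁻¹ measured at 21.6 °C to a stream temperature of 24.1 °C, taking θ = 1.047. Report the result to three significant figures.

k_d(T₂) = k_d(T₁) · θ^(T₂−T₁) = 0.494 × 1.047^(24.1−21.6)
= 0.494 × 1.047^2.50 = 0.494 × 1.122 = 0.5541 d⁻¹.

k_d ≈ 0.554 d⁻¹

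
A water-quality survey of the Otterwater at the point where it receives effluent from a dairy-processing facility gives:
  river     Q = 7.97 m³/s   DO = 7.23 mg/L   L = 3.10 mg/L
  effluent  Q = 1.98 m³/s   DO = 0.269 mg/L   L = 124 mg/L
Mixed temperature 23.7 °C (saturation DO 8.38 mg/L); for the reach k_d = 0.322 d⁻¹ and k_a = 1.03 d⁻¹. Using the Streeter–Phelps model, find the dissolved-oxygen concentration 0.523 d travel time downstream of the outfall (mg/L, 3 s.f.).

Mixed DO = (7.97×7.23 + 1.98×0.269)/(7.97+1.98) = 58.16/9.950 = 5.845 mg/L.
Mixed L₀ = (7.97×3.10 + 1.98×124)/(9.950) = 270.2/9.950 = 27.16 mg/L.
Initial deficit D₀ = C_s − DO₀ = 8.38 − 5.845 = 2.535 mg/L.
D(0.523) = [0.322×27.16/(1.03−0.322)](e^(−0.322×0.523) − e^(−1.03×0.523)) + 2.535 e^(−1.03×0.523)
= 12.35 × (0.8450 − 0.5835) + 2.535 × 0.5835 = 4.709 mg/L.
DO = 8.38 − 4.709 = 3.671 mg/L.

DO ≈ 3.67 mg/L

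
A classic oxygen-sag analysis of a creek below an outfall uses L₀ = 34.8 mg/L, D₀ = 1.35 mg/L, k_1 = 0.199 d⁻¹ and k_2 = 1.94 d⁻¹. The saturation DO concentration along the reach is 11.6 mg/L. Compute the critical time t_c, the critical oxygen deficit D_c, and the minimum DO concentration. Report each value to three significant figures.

t_c = [1/(k_2−k_1)] ln[(k_2/k_1)(1 − D₀(k_2−k_1)/(k_1 L₀))]
= [1/(1.94−0.199)] ln[(1.94/0.199)(1 − 1.35×1.741/(0.199×34.8))]
= (1/1.741) ln[9.749 × 0.6606] = 0.5744 × ln(6.440) = 0.5744 × 1.863 = 1.070 d.
D_c = (k_1/k_2) L₀ e^(−k_1 t_c) = (0.199/1.94) × 34.8 × e^(−0.199×1.070) = 0.1026 × 34.8 × 0.8082 = 2.885 mg/L.
Minimum DO = C_s − D_c = 11.6 − 2.885 = 8.715 mg/L.

t_c ≈ 1.07 d; D_c ≈ 2.89 mg/L; min DO ≈ 8.71 mg/L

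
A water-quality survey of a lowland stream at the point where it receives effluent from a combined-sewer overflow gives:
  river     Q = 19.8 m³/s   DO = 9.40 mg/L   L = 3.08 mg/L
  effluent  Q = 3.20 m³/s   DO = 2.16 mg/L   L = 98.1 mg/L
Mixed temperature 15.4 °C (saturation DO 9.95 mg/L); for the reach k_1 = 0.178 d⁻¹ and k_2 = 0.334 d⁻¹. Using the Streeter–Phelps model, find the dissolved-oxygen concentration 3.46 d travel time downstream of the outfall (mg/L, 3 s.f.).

Mixed DO = (19.8×9.40 + 3.20×2.16)/(19.8+3.20) = 193.0/23.00 = 8.393 mg/L.
Mixed L₀ = (19.8×3.08 + 3.20×98.1)/(23.00) = 374.9/23.00 = 16.30 mg/L.
Initial deficit D₀ = C_s − DO₀ = 9.95 − 8.393 = 1.557 mg/L.
D(3.46) = [0.178×16.30/(0.334−0.178)](e^(−0.178×3.46) − e^(−0.334×3.46)) + 1.557 e^(−0.334×3.46)
= 18.60 × (0.5402 − 0.3149) + 1.557 × 0.3149 = 4.681 mg/L.
DO = 9.95 − 4.681 = 5.269 mg/L.

DO ≈ 5.27 mg/L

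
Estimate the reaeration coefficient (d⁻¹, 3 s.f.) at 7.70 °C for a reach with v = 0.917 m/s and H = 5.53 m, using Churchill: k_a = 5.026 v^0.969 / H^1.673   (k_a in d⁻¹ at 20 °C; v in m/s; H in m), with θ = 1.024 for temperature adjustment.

k_a ≈ 0.197 d⁻¹

k_a(20) = 5.026 × 0.917^0.969 / 5.53^1.673 = 5.026 × 0.9195 / 17.48 = 0.2643 d⁻¹.
k_a(7.70) = 0.2643 × 1.024^(7.70−20) = 0.2643 × 0.7470 = 0.1975 d⁻¹.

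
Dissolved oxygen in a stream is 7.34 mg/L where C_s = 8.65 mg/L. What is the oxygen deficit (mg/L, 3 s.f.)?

D ≈ 1.31 mg/L

D = C_s − C = 8.65 − 7.34 = 1.31 mg/L.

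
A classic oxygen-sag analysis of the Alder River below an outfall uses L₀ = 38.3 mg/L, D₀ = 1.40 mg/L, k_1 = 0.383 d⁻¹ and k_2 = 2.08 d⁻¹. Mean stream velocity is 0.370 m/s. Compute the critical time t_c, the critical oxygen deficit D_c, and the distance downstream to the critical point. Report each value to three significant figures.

t_c ≈ 0.893 d; D_c ≈ 5.01 mg/L; x_c ≈ 28.5 km

t_c = [1/(k_2−k_1)] ln[(k_2/k_1)(1 − D₀(k_2−k_1)/(k_1 L₀))]
= [1/(2.08−0.383)] ln[(2.08/0.383)(1 − 1.40×1.697/(0.383×38.3))]
= (1/1.697) ln[5.431 × 0.8380] = 0.5893 × ln(4.551) = 0.5893 × 1.515 = 0.8930 d.
L(t_c) = L₀ e^(−k_1 t_c) = 38.3 × 0.7103 = 27.21 mg/L, and at the critical point k_2 D_c = k_1 L, so D_c = (0.383/2.08) × 27.21 = 5.010 mg/L.
x_c = v t_c = 0.370 m/s × 0.8930 d × 86400 s/d = 28550 m ≈ 28.5 km.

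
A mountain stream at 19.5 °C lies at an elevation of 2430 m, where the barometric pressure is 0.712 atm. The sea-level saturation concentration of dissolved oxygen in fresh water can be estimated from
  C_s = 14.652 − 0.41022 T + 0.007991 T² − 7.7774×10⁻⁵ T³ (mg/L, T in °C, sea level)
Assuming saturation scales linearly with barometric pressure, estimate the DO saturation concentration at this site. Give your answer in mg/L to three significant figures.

At sea level: C_s = 14.652 − 0.41022×19.5 + 0.007991×19.5² − 7.7774×10⁻⁵×19.5³ = 9.115 mg/L.
Pressure correction: C_s' = 9.115 × 0.712 = 6.490 mg/L.

C_s ≈ 6.49 mg/L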